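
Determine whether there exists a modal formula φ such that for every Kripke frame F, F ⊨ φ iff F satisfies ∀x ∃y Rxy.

The condition is seriality. A defining modal formula is □p → ◇p.
Suppose □p→◇p is valid. At any x set V(p)=W. Then □p at x, so ◇p at x, so x has a successor.

Yes, by □p → ◇p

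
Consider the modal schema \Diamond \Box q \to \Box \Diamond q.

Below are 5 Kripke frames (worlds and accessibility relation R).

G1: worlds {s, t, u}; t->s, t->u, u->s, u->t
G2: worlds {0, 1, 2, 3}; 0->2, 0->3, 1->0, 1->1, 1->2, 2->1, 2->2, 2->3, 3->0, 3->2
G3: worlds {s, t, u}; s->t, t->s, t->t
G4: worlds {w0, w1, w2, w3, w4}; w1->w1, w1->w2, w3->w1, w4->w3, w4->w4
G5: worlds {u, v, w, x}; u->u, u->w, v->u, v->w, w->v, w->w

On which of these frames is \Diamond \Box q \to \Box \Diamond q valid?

G2, G3, G5

This is the axiom for convergence; its first-order frame correspondent is \forall x \forall y \forall z (Rxy \wedge Rxz \to \exists w (Ryw \wedge Rzw)).
G1: fails — Rtu and Rts but u and s have no common successor.
G2: ✓.
G3: ✓.
G4: fails — Rw1w2 and Rw1w2 but w2 and w2 have no common successor.
G5: ✓.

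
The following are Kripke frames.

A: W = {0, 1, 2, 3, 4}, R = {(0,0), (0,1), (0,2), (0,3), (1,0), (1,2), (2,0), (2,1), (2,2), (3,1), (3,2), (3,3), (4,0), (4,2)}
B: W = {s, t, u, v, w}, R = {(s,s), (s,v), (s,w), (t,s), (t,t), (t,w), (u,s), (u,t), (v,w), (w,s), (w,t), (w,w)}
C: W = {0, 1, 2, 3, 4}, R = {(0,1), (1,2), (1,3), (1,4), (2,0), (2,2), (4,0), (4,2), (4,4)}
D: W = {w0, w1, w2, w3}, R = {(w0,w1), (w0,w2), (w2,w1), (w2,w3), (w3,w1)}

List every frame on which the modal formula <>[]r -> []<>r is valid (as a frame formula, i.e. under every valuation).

A, B

This is the axiom for convergence; its first-order frame correspondent is forall x forall y forall z (Rxy & Rxz -> exists w (Ryw & Rzw)).
A: ✓.
B: ✓.
C: fails — R12 and R13 but 2 and 3 have no common successor.
D: fails — Rw0w1 and Rw0w1 but w1 and w1 have no common successor.
Valid on: A, B.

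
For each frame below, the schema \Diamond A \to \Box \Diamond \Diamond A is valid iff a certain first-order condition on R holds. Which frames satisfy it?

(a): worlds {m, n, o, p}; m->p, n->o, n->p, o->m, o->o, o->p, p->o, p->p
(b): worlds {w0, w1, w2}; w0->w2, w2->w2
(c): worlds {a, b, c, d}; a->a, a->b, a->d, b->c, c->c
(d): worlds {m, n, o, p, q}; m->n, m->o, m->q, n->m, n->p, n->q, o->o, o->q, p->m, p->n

(b)

The schema corresponds to a generalized confluence (Geach) condition: \forall x \forall y \forall z ((xRy \wedge xRz) \to \exists w (y = w \wedge z R^2 w)).
(a): fails — oRm, oRm but no w with m=w and mR²w.
(b): satisfies the condition.
(c): fails — aRa, aRb but no w with a=w and bR²w.
(d): fails — mRn, mRo but no w with n=w and oR²w.
Valid on: (b).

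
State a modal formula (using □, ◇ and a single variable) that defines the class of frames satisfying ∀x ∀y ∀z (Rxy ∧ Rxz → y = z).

A defining formula is ◇r → □r (the CD axiom).
Suppose ◇r→□r is valid. Take Rxy, Rxz and set V(r)={y}. Then ◇r at x, so □r at x, so r at z, i.e. z=y.

◇r → □r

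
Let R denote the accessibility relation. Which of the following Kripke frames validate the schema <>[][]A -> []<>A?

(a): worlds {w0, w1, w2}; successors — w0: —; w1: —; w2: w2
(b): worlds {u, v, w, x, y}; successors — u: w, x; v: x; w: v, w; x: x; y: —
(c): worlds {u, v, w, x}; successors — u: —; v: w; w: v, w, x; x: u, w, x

This is the axiom for a generalized confluence (Geach) condition; its first-order frame correspondent is forall x forall y forall z ((xRy & xRz) -> exists w (y R^2 w & zRw)).
(a): ✓.
(b): fails — uRx, uRw but no t with xR²t and wRt.
(c): fails — xRu, xRu but no t with uR²t and uRt.
Valid on: (a).

(a)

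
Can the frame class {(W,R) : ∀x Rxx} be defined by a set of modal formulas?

The condition is reflexivity. A defining modal formula is □p → p.
Suppose □p→p is valid. At any x set V(p)={w : Rxw}. Then □p holds at x, so p holds at x, i.e. Rxx.

Yes — defined by □p → p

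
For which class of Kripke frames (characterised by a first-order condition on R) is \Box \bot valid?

emptiness of R: \forall x \forall y \neg Rxy

□⊥ is valid iff no world has any successor (otherwise □⊥ fails at any world with one).
Conversely, on a frame with emptiness of R the schema holds at every world under every valuation.
So the correspondent is emptiness of R.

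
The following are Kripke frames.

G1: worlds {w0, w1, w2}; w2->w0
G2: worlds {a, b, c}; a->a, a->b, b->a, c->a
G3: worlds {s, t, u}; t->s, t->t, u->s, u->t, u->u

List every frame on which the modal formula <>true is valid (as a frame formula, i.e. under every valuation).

This is the axiom for seriality; its first-order frame correspondent is forall x exists y Rxy.
G1: fails — world w0 has no successor.
G2: condition met.
G3: fails — world s has no successor.

G2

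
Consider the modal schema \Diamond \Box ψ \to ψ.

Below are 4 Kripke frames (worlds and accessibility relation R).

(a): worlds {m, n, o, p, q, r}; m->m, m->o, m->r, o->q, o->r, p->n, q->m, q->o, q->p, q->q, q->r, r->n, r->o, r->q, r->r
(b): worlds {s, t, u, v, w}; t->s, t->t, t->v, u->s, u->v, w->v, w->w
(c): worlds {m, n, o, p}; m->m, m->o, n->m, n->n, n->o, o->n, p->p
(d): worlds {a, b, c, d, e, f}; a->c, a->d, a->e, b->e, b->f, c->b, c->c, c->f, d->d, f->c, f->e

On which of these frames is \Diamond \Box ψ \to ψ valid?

The schema corresponds to symmetry: \forall x \forall y (Rxy \to Ryx).
(a): fails — Rpn but not Rnp.
(b): fails — Ruv but not Rvu.
(c): fails — Rmo but not Rom.
(d): fails — Rfe but not Ref.
Valid on no frame.

none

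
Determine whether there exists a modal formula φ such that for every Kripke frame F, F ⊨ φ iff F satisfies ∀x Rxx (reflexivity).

Yes — defined by □q → q

This is a Sahlqvist condition; the T axiom □q → q defines it.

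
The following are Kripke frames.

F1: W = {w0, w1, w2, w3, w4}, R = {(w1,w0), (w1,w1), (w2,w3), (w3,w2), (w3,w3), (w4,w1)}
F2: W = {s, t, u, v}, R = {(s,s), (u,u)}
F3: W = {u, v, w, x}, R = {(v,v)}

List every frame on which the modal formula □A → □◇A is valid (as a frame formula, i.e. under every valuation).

F2, F3

This is the axiom for a generalized confluence (Geach) condition; its first-order frame correspondent is ∀x ∀z (xRz → ∃w (xRw ∧ zRw)).
F1: fails — w1Rw0 but no w with w1Rw and w0Rw.
F2: ✓.
F3: ✓.
Valid on: F2, F3.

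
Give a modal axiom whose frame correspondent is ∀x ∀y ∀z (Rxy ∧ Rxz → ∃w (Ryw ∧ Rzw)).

◇□s → □◇s

This is convergence; the standard corresponding axiom is .2: ◇□s → □◇s.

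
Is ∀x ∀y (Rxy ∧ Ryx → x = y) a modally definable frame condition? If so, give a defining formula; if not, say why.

Not definable by any modal formula

If a class were modally definable it would be closed under surjective bounded morphisms (Goldblatt–Thomason).
The 6-cycle (worlds a,b,c,d,e,f with a→b→c→d→e→f→a) is antisymmetric. Sending even-indexed worlds to • and odd-indexed worlds to ∘ is a surjective bounded morphism onto the two-world frame with •↔∘, which is not antisymmetric.
So the class is not modally definable.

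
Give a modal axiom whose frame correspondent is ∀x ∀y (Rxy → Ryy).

□(□ψ → ψ)

A defining formula is □(□ψ → ψ) (the T□ axiom).
Suppose □(□ψ→ψ) is valid. Take Rxy and set V(ψ)={w : Ryw}. Then at y, □ψ holds; since □(□ψ→ψ) at x, □ψ→ψ at y, so ψ at y, i.e. Ryy.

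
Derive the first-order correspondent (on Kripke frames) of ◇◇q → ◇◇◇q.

This is a Sahlqvist (Geach-type) schema ◇^2□^0q → □^0◇^3q.
Minimal-valuation argument: fix x; take any y with xR^2y and any z with xR^0z. Set V(q) to the set of worlds R-reachable from y in exactly 0 steps. Then □^0q holds at y, so the antecedent holds at x; validity forces ◇^3q at z, giving a w with zR^3w and yR^0w.
First-order correspondent: ∀x ∀y (xR²y → ∃w (y = w ∧ xR³w)).

∀x ∀y (xR²y → ∃w (y = w ∧ xR³w))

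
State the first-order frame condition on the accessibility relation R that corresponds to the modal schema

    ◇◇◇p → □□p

This is a Sahlqvist (Geach-type) schema ◇^3□^0p → □^2◇^0p.
Minimal-valuation argument: fix x; take any y with xR^3y and any z with xR^2z. Set V(p) to the set of worlds R-reachable from y in exactly 0 steps. Then □^0p holds at y, so the antecedent holds at x; validity forces ◇^0p at z, giving a w with zR^0w and yR^0w.
First-order correspondent: ∀x ∀y ∀z ((xR³y ∧ xR²z) → ∃w (y = w ∧ z = w)).

∀x ∀y ∀z ((xR³y ∧ xR²z) → ∃w (y = w ∧ z = w))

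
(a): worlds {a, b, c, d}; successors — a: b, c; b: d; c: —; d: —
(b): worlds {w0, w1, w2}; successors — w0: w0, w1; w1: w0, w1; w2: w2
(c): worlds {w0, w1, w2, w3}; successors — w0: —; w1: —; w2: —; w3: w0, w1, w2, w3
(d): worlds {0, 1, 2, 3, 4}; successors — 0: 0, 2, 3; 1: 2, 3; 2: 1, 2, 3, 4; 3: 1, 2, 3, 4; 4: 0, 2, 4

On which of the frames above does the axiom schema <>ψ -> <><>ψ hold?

This is the axiom for a generalized confluence (Geach) condition; its first-order frame correspondent is forall x forall y (xRy -> exists w (y = w & x R^2 w)).
(a): fails — aRb but no w with b=w and aR²w.
(b): holds.
(c): holds.
(d): holds.
Valid on: (b), (c), (d).

(b), (c), (d)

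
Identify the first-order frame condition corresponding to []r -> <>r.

Seriality

Suppose □r→◇r is valid. At any x set V(r)=W. Then □r at x, so ◇r at x, so x has a successor.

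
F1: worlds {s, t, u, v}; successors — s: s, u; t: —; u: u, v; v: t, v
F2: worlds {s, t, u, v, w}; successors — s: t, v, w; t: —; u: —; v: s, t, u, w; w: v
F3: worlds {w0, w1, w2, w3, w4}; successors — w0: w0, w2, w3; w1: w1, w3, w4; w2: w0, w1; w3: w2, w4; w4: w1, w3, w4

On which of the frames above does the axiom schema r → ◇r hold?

none

Frame correspondent (Sahlqvist): ∀x Rxx — i.e. reflexivity.
F1: fails — world t does not see itself.
F2: fails — world s does not see itself.
F3: fails — world w2 does not see itself.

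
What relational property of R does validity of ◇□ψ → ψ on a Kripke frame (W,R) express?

Equivalently (dual form): ψ → □◇ψ.
Suppose ψ→□◇ψ is valid. Take Rxy and set V(ψ)={x}. Then ψ at x, so □◇ψ at x, so ◇ψ at y, so some z with Ryz has ψ; z=x, i.e. Ryx.

Symmetry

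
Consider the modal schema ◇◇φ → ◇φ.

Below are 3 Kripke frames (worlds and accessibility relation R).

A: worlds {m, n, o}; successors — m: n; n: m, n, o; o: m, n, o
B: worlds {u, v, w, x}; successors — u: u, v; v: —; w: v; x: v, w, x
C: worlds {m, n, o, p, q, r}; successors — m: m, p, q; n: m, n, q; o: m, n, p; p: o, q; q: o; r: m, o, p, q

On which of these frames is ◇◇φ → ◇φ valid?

This is the axiom for transitivity; its first-order frame correspondent is ∀x ∀y ∀z (Rxy ∧ Ryz → Rxz).
A: fails — Rmn and Rno but not Rmo.
B: satisfies the condition.
C: fails — Rom and Rmq but not Roq.

B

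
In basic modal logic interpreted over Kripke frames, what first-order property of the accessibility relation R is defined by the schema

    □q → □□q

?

Transitivity

Suppose □q→□□q is valid. Take Rxy, Ryz and set V(q)={w : Rxw}. Then □q at x, so □□q at x, so □q at y, so q at z, i.e. Rxz.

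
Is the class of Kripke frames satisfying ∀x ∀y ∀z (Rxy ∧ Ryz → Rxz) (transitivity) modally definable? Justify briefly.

Yes — defined by □p → □□p

The condition is transitivity. A defining modal formula is □p → □□p.
Suppose □p→□□p is valid. Take Rxy, Ryz and set V(p)={w : Rxw}. Then □p at x, so □□p at x, so □p at y, so p at z, i.e. Rxz.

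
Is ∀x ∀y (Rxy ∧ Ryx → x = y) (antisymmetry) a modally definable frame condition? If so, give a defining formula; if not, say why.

No

If a class were modally definable it would be closed under surjective bounded morphisms (Goldblatt–Thomason).
The 6-cycle (worlds w0,w1,w2,w3,w4,w5 with w0→w1→w2→w3→w4→w5→w0) is antisymmetric. Sending even-indexed worlds to s and odd-indexed worlds to t is a surjective bounded morphism onto the two-world frame with s↔t, which is not antisymmetric.
So the class is not modally definable.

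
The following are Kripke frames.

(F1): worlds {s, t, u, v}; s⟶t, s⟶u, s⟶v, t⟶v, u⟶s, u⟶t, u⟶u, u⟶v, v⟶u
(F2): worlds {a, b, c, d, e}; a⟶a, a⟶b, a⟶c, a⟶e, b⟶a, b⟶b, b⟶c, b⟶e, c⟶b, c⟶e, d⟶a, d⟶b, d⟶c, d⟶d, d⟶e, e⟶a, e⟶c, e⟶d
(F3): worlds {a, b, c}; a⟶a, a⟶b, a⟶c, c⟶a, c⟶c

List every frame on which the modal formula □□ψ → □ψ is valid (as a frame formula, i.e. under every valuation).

Frame correspondent (Sahlqvist): ∀x ∀y (Rxy → ∃z (Rxz ∧ Rzy)) — i.e. density.
(F1): fails — Rtv but no z with Rtz and Rzv.
(F2): satisfies the condition.
(F3): satisfies the condition.
Valid on: (F2), (F3).

(F2), (F3)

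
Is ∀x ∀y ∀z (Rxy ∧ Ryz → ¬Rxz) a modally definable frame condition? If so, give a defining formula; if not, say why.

No — not modally definable

Any modally definable frame class is closed under surjective bounded morphisms.
The 7-cycle (worlds w0,w1,w2,w3,w4,w5,w6 with w0→w1→w2→w3→w4→w5→w6→w0) is intransitive. Mapping every world to a single reflexive point • is a surjective bounded morphism; the reflexive point is not intransitive (R••∧R•• but R••).
So no modal formula (or set of formulas) defines exactly the intransitive frames.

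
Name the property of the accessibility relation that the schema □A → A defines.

reflexivity: ∀x Rxx

Suppose □A→A is valid. At any x set V(A)={w : Rxw}. Then □A holds at x, so A holds at x, i.e. Rxx.
Conversely, any frame satisfying ∀x Rxx validates the schema.
So the correspondent is reflexivity.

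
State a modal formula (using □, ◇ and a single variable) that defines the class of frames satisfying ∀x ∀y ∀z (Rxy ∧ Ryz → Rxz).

□p → □□p

The condition is transitivity. The 4 schema □p → □□p defines it.
Suppose □p→□□p is valid. Take Rxy, Ryz and set V(p)={w : Rxw}. Then □p at x, so □□p at x, so □p at y, so p at z, i.e. Rxz.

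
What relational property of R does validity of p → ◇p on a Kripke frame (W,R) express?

Equivalently (dual form): □p → p.
Suppose □p→p is valid. At any x set V(p)={w : Rxw}. Then □p holds at x, so p holds at x, i.e. Rxx.

Reflexivity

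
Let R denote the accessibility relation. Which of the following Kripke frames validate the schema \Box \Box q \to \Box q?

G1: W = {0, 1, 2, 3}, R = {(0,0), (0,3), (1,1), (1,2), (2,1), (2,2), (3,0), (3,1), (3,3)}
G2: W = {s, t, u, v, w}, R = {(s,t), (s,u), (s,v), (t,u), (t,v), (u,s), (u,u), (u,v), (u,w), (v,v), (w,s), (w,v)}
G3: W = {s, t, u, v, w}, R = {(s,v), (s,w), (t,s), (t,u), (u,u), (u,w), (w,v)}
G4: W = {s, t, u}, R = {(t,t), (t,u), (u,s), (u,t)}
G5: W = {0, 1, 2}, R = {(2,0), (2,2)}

Frame correspondent (Sahlqvist): \forall x \forall y (Rxy \to \exists z (Rxz \wedge Rzy)) — i.e. density.
G1: holds.
G2: fails — Rws but no z with Rwz and Rzs.
G3: fails — Rts but no z with Rtz and Rzs.
G4: fails — Rus but no z with Ruz and Rzs.
G5: holds.

G1, G5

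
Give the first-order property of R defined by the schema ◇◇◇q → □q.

∀x ∀y ∀z ((xR³y ∧ xRz) → ∃w (y = w ∧ z = w))

This is a Sahlqvist (Geach-type) schema ◇^3□^0q → □^1◇^0q.
Minimal-valuation argument: fix x; take any y with xR^3y and any z with xR^1z. Set V(q) to the set of worlds R-reachable from y in exactly 0 steps. Then □^0q holds at y, so the antecedent holds at x; validity forces ◇^0q at z, giving a w with zR^0w and yR^0w.
First-order correspondent: ∀x ∀y ∀z ((xR³y ∧ xRz) → ∃w (y = w ∧ z = w)).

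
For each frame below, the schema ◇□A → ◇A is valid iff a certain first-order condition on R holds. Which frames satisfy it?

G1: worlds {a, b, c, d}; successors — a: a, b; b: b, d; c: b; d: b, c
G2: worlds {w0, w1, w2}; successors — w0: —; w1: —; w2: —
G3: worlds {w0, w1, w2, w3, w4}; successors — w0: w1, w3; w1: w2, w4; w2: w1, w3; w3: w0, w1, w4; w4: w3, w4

G1, G2

The schema corresponds to a generalized confluence (Geach) condition: ∀x ∀y (xRy → ∃w (yRw ∧ xRw)).
G1: condition met.
G2: condition met.
G3: fails — w0Rw1 but no w with w1Rw and w0Rw.
Valid on: G1, G2.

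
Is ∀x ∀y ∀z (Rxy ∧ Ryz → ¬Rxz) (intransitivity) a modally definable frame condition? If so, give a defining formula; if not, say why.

No — not modally definable

If a class were modally definable it would be closed under surjective bounded morphisms (Goldblatt–Thomason).
The 3-cycle (worlds 0,1,2 with 0→1→2→0) is intransitive. Mapping every world to a single reflexive point • is a surjective bounded morphism; the reflexive point is not intransitive (R••∧R•• but R••).
So no modal formula (or set of formulas) defines exactly the intransitive frames.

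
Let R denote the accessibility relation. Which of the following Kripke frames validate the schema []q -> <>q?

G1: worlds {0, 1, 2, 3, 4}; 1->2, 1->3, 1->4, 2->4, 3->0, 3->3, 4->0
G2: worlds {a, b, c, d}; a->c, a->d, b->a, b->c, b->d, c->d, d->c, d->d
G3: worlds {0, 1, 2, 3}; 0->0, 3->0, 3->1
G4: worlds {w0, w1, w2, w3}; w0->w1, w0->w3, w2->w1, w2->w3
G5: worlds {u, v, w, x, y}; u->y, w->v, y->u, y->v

This is the axiom for seriality; its first-order frame correspondent is forall x exists y Rxy.
G1: fails — world 0 has no successor.
G2: ✓.
G3: fails — world 1 has no successor.
G4: fails — world w1 has no successor.
G5: fails — world v has no successor.

G2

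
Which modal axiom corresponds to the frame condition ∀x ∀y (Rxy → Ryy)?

This is shift-reflexivity; the standard corresponding axiom is T□: □(□q → q).
Suppose □(□q→q) is valid. Take Rxy and set V(q)={w : Ryw}. Then at y, □q holds; since □(□q→q) at x, □q→q at y, so q at y, i.e. Ryy.

□(□q → q)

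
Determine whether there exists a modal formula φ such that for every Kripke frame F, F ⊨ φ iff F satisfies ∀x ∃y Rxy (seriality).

Definable; □q → ◇q defines it

The condition is seriality. A defining modal formula is □q → ◇q.
Suppose □q→◇q is valid. At any x set V(q)=W. Then □q at x, so ◇q at x, so x has a successor.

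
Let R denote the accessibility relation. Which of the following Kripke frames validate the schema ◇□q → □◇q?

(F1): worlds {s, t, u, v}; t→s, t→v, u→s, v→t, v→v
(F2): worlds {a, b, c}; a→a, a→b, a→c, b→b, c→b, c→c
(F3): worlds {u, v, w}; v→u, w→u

(F2)

Frame correspondent (Sahlqvist): ∀x ∀y ∀z (Rxy ∧ Rxz → ∃w (Ryw ∧ Rzw)) — i.e. convergence.
(F1): fails — Rtv and Rts but v and s have no common successor.
(F2): condition met.
(F3): fails — Rvu and Rvu but u and u have no common successor.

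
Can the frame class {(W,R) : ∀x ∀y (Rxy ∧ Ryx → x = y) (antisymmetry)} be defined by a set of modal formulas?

If a class were modally definable it would be closed under surjective bounded morphisms (Goldblatt–Thomason).
The 4-cycle (worlds s,t,u,v with s→t→u→v→s) is antisymmetric. Sending even-indexed worlds to • and odd-indexed worlds to ∘ is a surjective bounded morphism onto the two-world frame with •↔∘, which is not antisymmetric.
So no modal formula (or set of formulas) defines exactly the antisymmetric frames.

No — not modally definable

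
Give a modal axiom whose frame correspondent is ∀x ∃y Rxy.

□s → ◇s

A defining formula is □s → ◇s (the D axiom).
Suppose □s→◇s is valid. At any x set V(s)=W. Then □s at x, so ◇s at x, so x has a successor.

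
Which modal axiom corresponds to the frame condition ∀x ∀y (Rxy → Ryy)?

□(□q → q)

This is shift-reflexivity; the standard corresponding axiom is T□: □(□q → q).
Suppose □(□q→q) is valid. Take Rxy and set V(q)={w : Ryw}. Then at y, □q holds; since □(□q→q) at x, □q→q at y, so q at y, i.e. Ryy.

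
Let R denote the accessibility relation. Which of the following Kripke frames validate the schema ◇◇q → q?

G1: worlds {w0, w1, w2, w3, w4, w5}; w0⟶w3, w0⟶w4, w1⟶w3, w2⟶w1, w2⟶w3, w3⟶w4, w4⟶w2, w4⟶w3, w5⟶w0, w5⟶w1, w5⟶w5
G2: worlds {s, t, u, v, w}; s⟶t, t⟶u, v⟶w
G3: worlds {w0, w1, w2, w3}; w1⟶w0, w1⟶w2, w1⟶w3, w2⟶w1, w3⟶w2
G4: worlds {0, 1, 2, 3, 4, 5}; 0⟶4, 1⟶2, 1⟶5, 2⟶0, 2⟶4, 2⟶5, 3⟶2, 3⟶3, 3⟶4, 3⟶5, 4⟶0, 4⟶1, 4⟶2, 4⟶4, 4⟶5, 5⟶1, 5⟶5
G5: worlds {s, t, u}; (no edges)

Frame correspondent (Sahlqvist): ∀x ∀y (xR²y → ∃w (y = w ∧ x = w)) — i.e. a generalized confluence (Geach) condition.
G1: fails — w0R²w2 but w2 ≠ w0.
G2: fails — sR²u but u ≠ s.
G3: fails — w1R²w2 but w2 ≠ w1.
G4: fails — 0R²1 but 1 ≠ 0.
G5: satisfies the condition.
Valid on: G5.

G5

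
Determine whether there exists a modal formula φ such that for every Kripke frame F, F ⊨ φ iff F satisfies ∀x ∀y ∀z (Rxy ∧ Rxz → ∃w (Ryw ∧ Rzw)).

Yes, by ◇□p → □◇p

Yes: it is convergence, defined by the .2 schema ◇□p → □◇p.
Suppose ◇□p→□◇p is valid. Take Rxy, Rxz and set V(p)={w : Ryw}. Then □p at y so ◇□p at x, so □◇p at x, so ◇p at z, giving w with Rzw and Ryw.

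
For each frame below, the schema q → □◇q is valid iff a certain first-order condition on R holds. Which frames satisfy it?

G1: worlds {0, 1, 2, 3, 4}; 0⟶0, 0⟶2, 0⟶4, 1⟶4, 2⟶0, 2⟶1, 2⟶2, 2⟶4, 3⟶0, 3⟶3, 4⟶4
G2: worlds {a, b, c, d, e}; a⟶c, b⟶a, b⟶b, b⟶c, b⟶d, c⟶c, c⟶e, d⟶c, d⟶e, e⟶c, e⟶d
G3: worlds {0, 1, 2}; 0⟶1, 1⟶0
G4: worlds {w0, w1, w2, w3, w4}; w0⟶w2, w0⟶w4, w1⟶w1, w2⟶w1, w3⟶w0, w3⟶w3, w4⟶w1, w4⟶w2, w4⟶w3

G3

Frame correspondent (Sahlqvist): ∀x ∀y (Rxy → Ryx) — i.e. symmetry.
G1: fails — R04 but not R40.
G2: fails — Rbc but not Rcb.
G3: condition met.
G4: fails — Rw0w4 but not Rw4w0.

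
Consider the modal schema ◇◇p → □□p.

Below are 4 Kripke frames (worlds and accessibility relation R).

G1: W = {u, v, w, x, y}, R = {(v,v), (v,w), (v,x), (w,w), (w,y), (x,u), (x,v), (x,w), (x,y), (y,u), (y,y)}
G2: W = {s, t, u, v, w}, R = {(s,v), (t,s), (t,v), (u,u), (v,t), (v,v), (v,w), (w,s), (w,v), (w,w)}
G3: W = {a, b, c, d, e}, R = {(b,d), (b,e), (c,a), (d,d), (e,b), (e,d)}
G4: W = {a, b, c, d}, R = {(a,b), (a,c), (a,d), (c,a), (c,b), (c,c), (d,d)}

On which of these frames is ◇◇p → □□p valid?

none

The schema corresponds to a generalized confluence (Geach) condition: ∀x ∀y ∀z ((xR²y ∧ xR²z) → ∃w (y = w ∧ z = w)).
G1: fails — vR²u, vR²v but u ≠ v.
G2: fails — sR²t, sR²v but t ≠ v.
G3: fails — bR²b, bR²d but b ≠ d.
G4: fails — aR²a, aR²b but a ≠ b.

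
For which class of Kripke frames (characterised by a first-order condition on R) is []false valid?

This is the Ver axiom.
It corresponds to emptiness of R: forall x forall y ~Rxy.

Emptiness of R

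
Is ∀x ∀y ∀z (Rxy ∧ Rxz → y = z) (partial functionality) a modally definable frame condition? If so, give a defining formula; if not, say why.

The condition is partial functionality. A defining modal formula is ◇p → □p.

Definable; ◇p → □p defines it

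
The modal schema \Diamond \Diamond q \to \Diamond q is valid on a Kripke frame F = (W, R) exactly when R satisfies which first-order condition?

Replacing q by ¬q and contraposing gives the equivalent schema □q → □□q.
Suppose □q→□□q is valid. Take Rxy, Ryz and set V(q)={w : Rxw}. Then □q at x, so □□q at x, so □q at y, so q at z, i.e. Rxz.

Transitivity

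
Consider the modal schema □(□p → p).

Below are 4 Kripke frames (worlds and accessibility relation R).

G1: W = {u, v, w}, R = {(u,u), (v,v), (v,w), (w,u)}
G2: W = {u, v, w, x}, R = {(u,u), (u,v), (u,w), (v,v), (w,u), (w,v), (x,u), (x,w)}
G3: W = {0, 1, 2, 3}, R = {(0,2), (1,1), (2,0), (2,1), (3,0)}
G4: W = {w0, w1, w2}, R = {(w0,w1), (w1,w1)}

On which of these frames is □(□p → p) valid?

This is the axiom for shift-reflexivity; its first-order frame correspondent is ∀x ∀y (Rxy → Ryy).
G1: fails — Rvw but not Rww.
G2: fails — Rxw but not Rww.
G3: fails — R02 but not R22.
G4: ✓.

G4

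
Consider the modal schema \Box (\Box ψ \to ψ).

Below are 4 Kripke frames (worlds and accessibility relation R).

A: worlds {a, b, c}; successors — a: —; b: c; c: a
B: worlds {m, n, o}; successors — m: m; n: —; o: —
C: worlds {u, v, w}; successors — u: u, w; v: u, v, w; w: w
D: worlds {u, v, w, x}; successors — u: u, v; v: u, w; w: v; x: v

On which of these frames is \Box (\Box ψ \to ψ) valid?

Frame correspondent (Sahlqvist): \forall x \forall y (Rxy \to Ryy) — i.e. shift-reflexivity.
A: fails — Rca but not Raa.
B: satisfies the condition.
C: satisfies the condition.
D: fails — Ruv but not Rvv.

B, C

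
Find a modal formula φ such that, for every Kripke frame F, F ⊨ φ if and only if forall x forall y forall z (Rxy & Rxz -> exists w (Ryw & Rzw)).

The condition is convergence. The .2 schema ◇□p → □◇p defines it.
Suppose ◇□p→□◇p is valid. Take Rxy, Rxz and set V(p)={w : Ryw}. Then □p at y so ◇□p at x, so □◇p at x, so ◇p at z, giving w with Rzw and Ryw.

◇□p → □◇p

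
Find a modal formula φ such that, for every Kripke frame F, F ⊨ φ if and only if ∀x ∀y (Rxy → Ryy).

□(□s → s)

A defining formula is □(□s → s) (the T□ axiom).
Suppose □(□s→s) is valid. Take Rxy and set V(s)={w : Ryw}. Then at y, □s holds; since □(□s→s) at x, □s→s at y, so s at y, i.e. Ryy.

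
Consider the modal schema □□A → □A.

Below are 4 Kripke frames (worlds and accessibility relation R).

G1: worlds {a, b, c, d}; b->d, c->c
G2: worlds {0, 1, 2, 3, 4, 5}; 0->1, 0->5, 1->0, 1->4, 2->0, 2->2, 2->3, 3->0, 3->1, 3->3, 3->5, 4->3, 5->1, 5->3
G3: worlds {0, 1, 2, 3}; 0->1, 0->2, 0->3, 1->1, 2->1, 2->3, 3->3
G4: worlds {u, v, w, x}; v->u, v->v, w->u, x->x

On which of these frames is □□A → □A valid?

This is the axiom for density; its first-order frame correspondent is ∀x ∀y (Rxy → ∃z (Rxz ∧ Rzy)).
G1: fails — Rbd but no z with Rbz and Rzd.
G2: fails — R10 but no z with R1z and Rz0.
G3: fails — R02 but no z with R0z and Rz2.
G4: fails — Rwu but no z with Rwz and Rzu.
Valid on no frame.

none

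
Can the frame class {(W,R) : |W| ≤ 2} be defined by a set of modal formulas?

If a class were modally definable it would be closed under disjoint unions (Goldblatt–Thomason).
Any modal formula valid on each of 3 disjoint one-world frames is valid on their disjoint union (validity is preserved under disjoint unions). Each one-world frame has |W|=1≤2, but the union has |W|=3.
Hence having at most 2 worlds is not modally definable.

No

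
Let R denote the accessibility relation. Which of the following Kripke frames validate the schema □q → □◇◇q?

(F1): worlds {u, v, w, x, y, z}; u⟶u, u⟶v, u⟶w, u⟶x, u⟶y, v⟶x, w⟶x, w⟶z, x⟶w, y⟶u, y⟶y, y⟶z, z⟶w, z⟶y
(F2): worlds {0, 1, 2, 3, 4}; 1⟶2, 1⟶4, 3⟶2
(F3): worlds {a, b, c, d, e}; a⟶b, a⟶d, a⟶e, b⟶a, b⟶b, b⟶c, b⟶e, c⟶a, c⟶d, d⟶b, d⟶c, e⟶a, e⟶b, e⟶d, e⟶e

This is the axiom for a generalized confluence (Geach) condition; its first-order frame correspondent is ∀x ∀z (xRz → ∃w (xRw ∧ zR²w)).
(F1): holds.
(F2): fails — 1R2 but no w with 1Rw and 2R²w.
(F3): holds.
Valid on: (F1), (F3).

(F1), (F3)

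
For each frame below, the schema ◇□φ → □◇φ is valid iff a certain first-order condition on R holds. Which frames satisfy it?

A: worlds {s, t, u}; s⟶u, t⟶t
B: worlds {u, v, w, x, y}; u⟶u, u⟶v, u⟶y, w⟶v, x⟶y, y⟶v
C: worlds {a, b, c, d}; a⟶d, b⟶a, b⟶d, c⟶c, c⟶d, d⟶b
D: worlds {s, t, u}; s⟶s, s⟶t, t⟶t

D

Frame correspondent (Sahlqvist): ∀x ∀y ∀z (Rxy ∧ Rxz → ∃w (Ryw ∧ Rzw)) — i.e. convergence.
A: fails — Rsu and Rsu but u and u have no common successor.
B: fails — Ruv and Ruv but v and v have no common successor.
C: fails — Rba and Rbd but a and d have no common successor.
D: condition met.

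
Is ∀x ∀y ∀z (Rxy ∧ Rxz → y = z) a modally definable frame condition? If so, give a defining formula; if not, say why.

The condition is partial functionality. A defining modal formula is ◇p → □p.

Yes, by ◇p → □p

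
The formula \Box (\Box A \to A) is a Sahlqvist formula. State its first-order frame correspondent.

shift-reflexivity

This is the T□ axiom.
It corresponds to shift-reflexivity: \forall x \forall y (Rxy \to Ryy).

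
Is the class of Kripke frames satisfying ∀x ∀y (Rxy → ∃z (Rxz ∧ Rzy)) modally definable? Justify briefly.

The condition is density. A defining modal formula is □□q → □q.

Definable; □□q → □q defines it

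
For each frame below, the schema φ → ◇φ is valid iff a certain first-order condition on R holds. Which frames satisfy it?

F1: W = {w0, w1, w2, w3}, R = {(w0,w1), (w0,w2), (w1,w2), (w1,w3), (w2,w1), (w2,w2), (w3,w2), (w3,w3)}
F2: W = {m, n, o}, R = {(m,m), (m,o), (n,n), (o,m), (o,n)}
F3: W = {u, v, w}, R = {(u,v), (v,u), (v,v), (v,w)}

Frame correspondent (Sahlqvist): ∀x Rxx — i.e. reflexivity.
F1: fails — world w0 does not see itself.
F2: fails — world o does not see itself.
F3: fails — world u does not see itself.

none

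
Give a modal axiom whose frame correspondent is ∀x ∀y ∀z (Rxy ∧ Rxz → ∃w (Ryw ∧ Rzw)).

A defining formula is ◇□s → □◇s (the .2 axiom).
Suppose ◇□s→□◇s is valid. Take Rxy, Rxz and set V(s)={w : Ryw}. Then □s at y so ◇□s at x, so □◇s at x, so ◇s at z, giving w with Rzw and Ryw.

◇□s → □◇s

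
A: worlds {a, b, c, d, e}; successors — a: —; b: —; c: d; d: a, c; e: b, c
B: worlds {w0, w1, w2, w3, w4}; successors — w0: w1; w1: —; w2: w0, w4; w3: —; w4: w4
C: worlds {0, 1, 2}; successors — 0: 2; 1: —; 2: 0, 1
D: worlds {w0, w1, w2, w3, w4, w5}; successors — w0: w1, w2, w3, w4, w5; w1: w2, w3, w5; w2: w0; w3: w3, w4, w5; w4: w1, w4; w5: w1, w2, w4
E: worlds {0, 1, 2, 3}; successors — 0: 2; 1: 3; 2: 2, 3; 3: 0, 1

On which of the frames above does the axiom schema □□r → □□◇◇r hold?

The schema corresponds to a generalized confluence (Geach) condition: ∀x ∀z (xR²z → ∃w (xR²w ∧ zR²w)).
A: fails — cR²a but no w with cR²w and aR²w.
B: fails — w2R²w1 but no w with w2R²w and w1R²w.
C: fails — 0R²1 but no w with 0R²w and 1R²w.
D: holds.
E: fails — 1R²0 but no w with 1R²w and 0R²w.

D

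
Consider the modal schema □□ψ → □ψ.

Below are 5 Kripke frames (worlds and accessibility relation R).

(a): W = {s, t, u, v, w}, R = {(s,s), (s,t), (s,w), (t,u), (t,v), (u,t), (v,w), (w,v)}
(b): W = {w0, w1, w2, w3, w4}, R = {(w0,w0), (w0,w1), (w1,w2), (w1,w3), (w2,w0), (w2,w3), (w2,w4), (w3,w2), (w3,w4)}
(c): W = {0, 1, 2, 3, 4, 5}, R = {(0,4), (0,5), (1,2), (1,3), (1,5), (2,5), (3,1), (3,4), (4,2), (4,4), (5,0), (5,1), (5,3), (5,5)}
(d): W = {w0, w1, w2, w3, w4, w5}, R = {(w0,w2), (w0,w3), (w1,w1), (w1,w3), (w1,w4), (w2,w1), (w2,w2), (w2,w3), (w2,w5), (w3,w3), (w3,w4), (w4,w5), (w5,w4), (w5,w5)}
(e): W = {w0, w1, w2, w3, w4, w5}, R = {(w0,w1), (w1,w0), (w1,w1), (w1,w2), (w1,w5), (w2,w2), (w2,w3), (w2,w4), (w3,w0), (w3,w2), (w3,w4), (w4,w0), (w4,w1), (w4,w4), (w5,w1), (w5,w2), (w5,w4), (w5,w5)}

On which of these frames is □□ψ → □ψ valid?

(d), (e)

Frame correspondent (Sahlqvist): ∀x ∀y (Rxy → ∃z (Rxz ∧ Rzy)) — i.e. density.
(a): fails — Rtv but no z with Rtz and Rzv.
(b): fails — Rw3w2 but no z with Rw3z and Rzw2.
(c): fails — R31 but no z with R3z and Rz1.
(d): ✓.
(e): ✓.
Valid on: (d), (e).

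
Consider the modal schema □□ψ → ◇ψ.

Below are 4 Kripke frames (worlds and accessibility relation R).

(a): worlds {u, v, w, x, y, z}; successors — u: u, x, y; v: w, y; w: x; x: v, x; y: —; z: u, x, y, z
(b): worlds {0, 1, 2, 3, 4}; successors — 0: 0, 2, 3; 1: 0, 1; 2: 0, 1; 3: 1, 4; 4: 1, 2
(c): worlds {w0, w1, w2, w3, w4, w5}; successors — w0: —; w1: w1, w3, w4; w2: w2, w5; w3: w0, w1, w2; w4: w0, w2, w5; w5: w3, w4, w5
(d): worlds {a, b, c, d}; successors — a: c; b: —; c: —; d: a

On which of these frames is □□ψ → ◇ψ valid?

The schema corresponds to a generalized confluence (Geach) condition: ∀x ∃w (xR²w ∧ xRw).
(a): fails — at v but no t with vR²t and vRt.
(b): condition met.
(c): fails — at w0 but no w with w0R²w and w0Rw.
(d): fails — at a but no w with aR²w and aRw.

(b)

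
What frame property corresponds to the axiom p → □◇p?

Suppose p→□◇p is valid. Take Rxy and set V(p)={x}. Then p at x, so □◇p at x, so ◇p at y, so some z with Ryz has p; z=x, i.e. Ryx.
The converse is a direct semantic check.
So the correspondent is symmetry.

symmetry: ∀x ∀y (Rxy → Ryx)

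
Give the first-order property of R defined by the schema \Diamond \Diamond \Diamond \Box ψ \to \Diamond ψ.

This is a Sahlqvist (Geach-type) schema ◇^3□^1ψ → □^0◇^1ψ.
First-order correspondent: \forall x \forall y (x R^3 y \to \exists w (yRw \wedge xRw)).

\forall x \forall y (x R^3 y \to \exists w (yRw \wedge xRw))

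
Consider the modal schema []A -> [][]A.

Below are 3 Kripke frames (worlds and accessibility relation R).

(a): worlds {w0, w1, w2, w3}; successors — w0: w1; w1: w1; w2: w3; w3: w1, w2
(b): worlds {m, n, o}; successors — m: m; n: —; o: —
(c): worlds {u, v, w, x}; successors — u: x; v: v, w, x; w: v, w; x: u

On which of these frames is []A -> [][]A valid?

The schema corresponds to transitivity: forall x forall y forall z (Rxy & Ryz -> Rxz).
(a): fails — Rw3w2 and Rw2w3 but not Rw3w3.
(b): ✓.
(c): fails — Rvx and Rxu but not Rvu.
Valid on: (b).

(b)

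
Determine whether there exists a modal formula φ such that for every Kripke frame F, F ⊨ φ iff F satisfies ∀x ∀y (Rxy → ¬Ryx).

Any modally definable frame class is closed under surjective bounded morphisms.
The 3-cycle (worlds a,b,c with a→b→c→a) is asymmetric. Mapping every world to a single reflexive point • is a surjective bounded morphism, and the reflexive point is not asymmetric (R•• but asymmetry requires ¬R••).
So no modal formula (or set of formulas) defines exactly the asymmetric frames.

No — not modally definable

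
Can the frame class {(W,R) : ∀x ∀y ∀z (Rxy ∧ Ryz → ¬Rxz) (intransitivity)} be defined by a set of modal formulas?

Modal frame validity is preserved under surjective bounded morphisms.
The 7-cycle (worlds s,t,u,v,w,x,y with s→t→u→v→w→x→y→s) is intransitive. Mapping every world to a single reflexive point • is a surjective bounded morphism; the reflexive point is not intransitive (R••∧R•• but R••).
So the class is not modally definable.

No — not modally definable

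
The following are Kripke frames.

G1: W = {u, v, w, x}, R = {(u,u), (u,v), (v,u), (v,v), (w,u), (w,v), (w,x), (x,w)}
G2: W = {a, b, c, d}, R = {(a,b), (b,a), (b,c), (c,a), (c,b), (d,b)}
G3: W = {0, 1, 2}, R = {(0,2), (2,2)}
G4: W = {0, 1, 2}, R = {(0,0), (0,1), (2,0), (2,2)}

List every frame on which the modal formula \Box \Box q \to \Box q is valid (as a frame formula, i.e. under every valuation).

This is the axiom for density; its first-order frame correspondent is \forall x \forall y (Rxy \to \exists z (Rxz \wedge Rzy)).
G1: fails — Rxw but no z with Rxz and Rzw.
G2: fails — Rbc but no z with Rbz and Rzc.
G3: holds.
G4: holds.
Valid on: G3, G4.

G3, G4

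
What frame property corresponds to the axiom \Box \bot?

□⊥ is valid iff no world has any successor (otherwise □⊥ fails at any world with one).
Conversely, any frame satisfying \forall x \forall y \neg Rxy validates the schema.
Frame condition: \forall x \forall y \neg Rxy.

Emptiness of R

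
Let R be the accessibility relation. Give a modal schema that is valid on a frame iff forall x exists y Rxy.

□r → ◇r

The condition is seriality. The D schema □r → ◇r defines it.
Suppose □r→◇r is valid. At any x set V(r)=W. Then □r at x, so ◇r at x, so x has a successor.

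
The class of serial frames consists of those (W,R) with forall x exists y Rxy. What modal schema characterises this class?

□q → ◇q

This is seriality; the standard corresponding axiom is D: □q → ◇q.
Suppose □q→◇q is valid. At any x set V(q)=W. Then □q at x, so ◇q at x, so x has a successor.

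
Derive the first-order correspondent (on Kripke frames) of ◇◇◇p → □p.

∀x ∀y ∀z ((xR³y ∧ xRz) → ∃w (y = w ∧ z = w))

This is a Sahlqvist (Geach-type) schema ◇^3□^0p → □^1◇^0p.
Minimal-valuation argument: fix x; take any y with xR^3y and any z with xR^1z. Set V(p) to the set of worlds R-reachable from y in exactly 0 steps. Then □^0p holds at y, so the antecedent holds at x; validity forces ◇^0p at z, giving a w with zR^0w and yR^0w.
First-order correspondent: ∀x ∀y ∀z ((xR³y ∧ xRz) → ∃w (y = w ∧ z = w)).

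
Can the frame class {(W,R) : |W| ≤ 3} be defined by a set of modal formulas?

No — not modally definable

Modal frame validity is preserved under disjoint unions.
Any modal formula valid on each of 4 disjoint one-world frames is valid on their disjoint union (validity is preserved under disjoint unions). Each one-world frame has |W|=1≤3, but the union has |W|=4.
So the class is not modally definable.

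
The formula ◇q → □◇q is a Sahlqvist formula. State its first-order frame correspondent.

Suppose ◇q→□◇q is valid. Take Rxy, Rxz and set V(q)={y}. Then ◇q at x, so □◇q at x, so ◇q at z, so some w with Rzw has q; w=y, i.e. Rzy. By symmetry of the argument, Ryz.

the Euclidean property: ∀x ∀y ∀z (Rxy ∧ Rxz → Ryz)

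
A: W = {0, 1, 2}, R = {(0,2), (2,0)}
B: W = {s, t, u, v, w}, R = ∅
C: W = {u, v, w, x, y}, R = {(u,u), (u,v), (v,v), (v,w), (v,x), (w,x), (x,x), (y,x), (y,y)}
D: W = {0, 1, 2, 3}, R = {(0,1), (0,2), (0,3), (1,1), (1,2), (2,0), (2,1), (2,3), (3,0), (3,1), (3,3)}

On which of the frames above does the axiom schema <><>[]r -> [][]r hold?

B

The schema corresponds to a generalized confluence (Geach) condition: forall x forall y forall z ((x R^2 y & x R^2 z) -> exists w (yRw & z = w)).
A: fails — 0R²0, 0R²0 but no w with 0Rw and 0=w.
B: satisfies the condition.
C: fails — uR²u, uR²w but no t with uRt and w=t.
D: fails — 0R²0, 0R²0 but no w with 0Rw and 0=w.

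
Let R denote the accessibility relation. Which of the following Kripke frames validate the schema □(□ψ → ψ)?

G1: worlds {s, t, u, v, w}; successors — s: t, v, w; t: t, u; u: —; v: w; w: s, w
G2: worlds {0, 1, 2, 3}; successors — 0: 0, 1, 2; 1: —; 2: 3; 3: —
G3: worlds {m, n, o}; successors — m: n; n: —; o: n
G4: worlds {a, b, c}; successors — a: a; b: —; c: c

G4

Frame correspondent (Sahlqvist): ∀x ∀y (Rxy → Ryy) — i.e. shift-reflexivity.
G1: fails — Rtu but not Ruu.
G2: fails — R01 but not R11.
G3: fails — Ron but not Rnn.
G4: satisfies the condition.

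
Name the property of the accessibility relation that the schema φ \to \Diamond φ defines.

This is frame-equivalent to □φ → φ (substitute ¬φ for φ and contrapose).
Suppose □φ→φ is valid. At any x set V(φ)={w : Rxw}. Then □φ holds at x, so φ holds at x, i.e. Rxx.

Reflexivity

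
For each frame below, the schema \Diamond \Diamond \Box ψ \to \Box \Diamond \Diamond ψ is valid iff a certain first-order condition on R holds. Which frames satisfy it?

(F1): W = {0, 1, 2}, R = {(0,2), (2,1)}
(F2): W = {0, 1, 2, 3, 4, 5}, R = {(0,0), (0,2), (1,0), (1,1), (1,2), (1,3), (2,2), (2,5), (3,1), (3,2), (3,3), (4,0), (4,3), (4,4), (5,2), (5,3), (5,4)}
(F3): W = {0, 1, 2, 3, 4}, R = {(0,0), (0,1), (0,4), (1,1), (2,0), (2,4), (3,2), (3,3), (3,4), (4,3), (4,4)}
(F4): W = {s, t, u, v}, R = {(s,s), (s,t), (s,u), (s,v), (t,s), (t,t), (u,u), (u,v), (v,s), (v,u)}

This is the axiom for a generalized confluence (Geach) condition; its first-order frame correspondent is \forall x \forall y \forall z ((x R^2 y \wedge xRz) \to \exists w (yRw \wedge z R^2 w)).
(F1): fails — 0R²1, 0R2 but no w with 1Rw and 2R²w.
(F2): holds.
(F3): fails — 0R²1, 0R4 but no w with 1Rw and 4R²w.
(F4): holds.

(F2), (F4)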